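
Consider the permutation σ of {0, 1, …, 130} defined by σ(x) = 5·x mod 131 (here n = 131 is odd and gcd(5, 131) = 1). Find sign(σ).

+1

Orbit of 84 under x↦5x: [84, 27, 4, 20, 100, 107, 11]… (length divides ord_131(5)).
Decompose π into cycles: lengths [65, 65, 1] (3 cycles, including the fixed point 0).
sign(π) = (−1)^{n − #cycles} = (−1)^{131−3} = (−1)^128 = +1.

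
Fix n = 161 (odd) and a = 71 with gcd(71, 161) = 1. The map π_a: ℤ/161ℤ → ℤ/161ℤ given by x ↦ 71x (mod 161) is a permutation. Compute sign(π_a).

Trace 36: π^k(36) = [36, 141, 29, 127, 1, 71, 50] for k=0..6.
The orbit structure of x ↦ 71x mod 161: 21 orbits of sizes [11, 11, 11, 11, 11, 11, 11, 11, 11, 11, 11, 11, 11, 11, 1, 1, 1, 1, 1, 1, 1].
Σ(ℓ_i−1) = 161−21 = 140; sign = (−1)^140 = +1.
The Jacobi symbol (71|161) = +1 (Zolotarev) agrees.

+1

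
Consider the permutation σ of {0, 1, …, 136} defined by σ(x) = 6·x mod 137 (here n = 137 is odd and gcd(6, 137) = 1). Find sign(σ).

-1

Start at x=60: 60 → 86 → 105 → 82 → 81 → 75 → 39 → … (one orbit).
Cycle lengths of π_6 on ℤ/137ℤ: [136, 1]; 2 cycles in total.
n − c = 137 − 2 = 135; sign = (−1)^135 = -1.
(6|137)_J = -1 (Zolotarev's lemma cross-check).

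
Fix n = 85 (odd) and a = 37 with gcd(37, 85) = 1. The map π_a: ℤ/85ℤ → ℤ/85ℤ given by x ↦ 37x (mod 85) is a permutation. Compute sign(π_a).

+1

Trace 58: π^k(58) = [58, 21, 12, 19, 23, 1, 37] for k=0..6.
Decompose π into cycles: lengths [16, 16, 16, 16, 16, 4, 1] (7 cycles, including the fixed point 0).
With 7 cycles on 85 points, sign = (−1)^{85−7} = +1.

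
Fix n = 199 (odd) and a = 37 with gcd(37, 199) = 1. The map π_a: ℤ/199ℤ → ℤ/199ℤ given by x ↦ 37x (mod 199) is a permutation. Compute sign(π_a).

Trace 92: π^k(92) = [92, 21, 180, 93, 58, 156, 1] for k=0..6.
π_37 has 12 disjoint cycles with lengths [18, 18, 18, 18, 18, 18, 18, 18, 18, 18, 18, 1] on {0,…,198}.
sign(π) = (−1)^{n − #cycles} = (−1)^{199−12} = (−1)^187 = -1.
The Jacobi symbol (37|199) = -1 (Zolotarev) agrees.

-1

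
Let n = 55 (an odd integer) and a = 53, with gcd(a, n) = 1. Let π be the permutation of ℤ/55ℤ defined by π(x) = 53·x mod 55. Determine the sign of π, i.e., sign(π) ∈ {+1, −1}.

Start at x=14: 14 → 27 → 1 → 53 → 4 → 47 → 16 → … (one orbit).
π_53 has 6 disjoint cycles with lengths [20, 20, 5, 5, 4, 1] on {0,…,54}.
Σ(ℓ_i−1) = 55−6 = 49; sign = (−1)^49 = -1.
Zolotarev: (53|55) = -1, matching the cycle-count sign.

-1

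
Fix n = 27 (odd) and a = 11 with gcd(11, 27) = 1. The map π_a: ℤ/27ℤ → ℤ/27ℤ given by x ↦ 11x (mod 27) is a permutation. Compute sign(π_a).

Start at x=17: 17 → 25 → 5 → 1 → 11 → 13 → 8 → … (one orbit).
The orbit structure of x ↦ 11x mod 27: 4 orbits of sizes [18, 6, 2, 1].
Σ(ℓ_i−1) = 27−4 = 23; sign = (−1)^23 = -1.
Check: (11/27) = -1 by Zolotarev.

-1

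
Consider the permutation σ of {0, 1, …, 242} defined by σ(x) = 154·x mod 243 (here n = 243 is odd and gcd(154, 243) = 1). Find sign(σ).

+1

Orbit of 19 under x↦154x: [19, 10, 82, 235, 226, 55, 208]… (length divides ord_243(154)).
π_154 has 27 disjoint cycles with lengths [27, 27, 27, 27, 27, 27, 9, 9, 9, 9, 9, 9, 3, 3, 3, 3, 3, 3, 1, 1, 1, 1, 1, 1, 1, 1, 1] on {0,…,242}.
n − c = 243 − 27 = 216; sign = (−1)^216 = +1.
Via Zolotarev, sign(π_{154}) = (154|243) = +1.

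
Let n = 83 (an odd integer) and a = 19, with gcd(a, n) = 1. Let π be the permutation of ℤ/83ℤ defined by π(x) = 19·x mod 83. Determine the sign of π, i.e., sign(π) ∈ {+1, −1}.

-1

Start at x=10: 10 → 24 → 41 → 32 → 27 → 15 → 36 → … (one orbit).
Cycle type of π: 82 + 1; total 2 cycles.
n − c = 83 − 2 = 81; sign = (−1)^81 = -1.
The Jacobi symbol (19|83) = -1 (Zolotarev) agrees.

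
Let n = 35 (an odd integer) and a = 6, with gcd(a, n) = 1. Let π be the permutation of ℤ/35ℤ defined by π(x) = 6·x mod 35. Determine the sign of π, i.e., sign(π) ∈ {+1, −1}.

Orbit of 1 under x↦6x: [1, 6]… (length divides ord_35(6)).
π_6 has 20 disjoint cycles with lengths [2, 2, 2, 2, 2, 2, 2, 2, 2, 2, 2, 2, 2, 2, 2, 1, 1, 1, 1, 1] on {0,…,34}.
With 20 cycles on 35 points, sign = (−1)^{35−20} = -1.
Via Zolotarev, sign(π_{6}) = (6|35) = -1.

-1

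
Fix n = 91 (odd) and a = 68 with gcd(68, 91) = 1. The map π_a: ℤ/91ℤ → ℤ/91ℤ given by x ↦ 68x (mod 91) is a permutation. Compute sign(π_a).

-1

Start at x=1: 1 → 68 → 74 → 27 → 16 → 87 → 1 (one orbit).
Decompose π into cycles: lengths [6, 6, 6, 6, 6, 6, 6, 6, 6, 6, 6, 6, 6, 3, 3, 3, 3, 1] (18 cycles, including the fixed point 0).
sign(π) = (−1)^{n − #cycles} = (−1)^{91−18} = (−1)^73 = -1.
Zolotarev: (68|91) = -1, matching the cycle-count sign.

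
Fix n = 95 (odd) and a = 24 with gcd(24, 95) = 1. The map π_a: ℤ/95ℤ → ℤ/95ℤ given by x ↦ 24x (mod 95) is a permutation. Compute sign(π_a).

+1

Trace 74: π^k(74) = [74, 66, 64, 16, 4, 1, 24] for k=0..6.
Cycle type of π: 18×4 + 9×2 + 2×2 + 1; total 9 cycles.
n − c = 95 − 9 = 86; sign = (−1)^86 = +1.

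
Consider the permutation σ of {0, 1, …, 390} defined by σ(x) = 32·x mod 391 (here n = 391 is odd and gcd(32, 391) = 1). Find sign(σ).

Orbit of 77 under x↦32x: [77, 118, 257, 13, 25, 18, 185]… (length divides ord_391(32)).
9 cycles of lengths [88, 88, 88, 88, 11, 11, 8, 8, 1].
391 − 9 = 382 transpositions; sign(π) = (−1)^382 = +1.
(32|391)_J = +1 (Zolotarev's lemma cross-check).

+1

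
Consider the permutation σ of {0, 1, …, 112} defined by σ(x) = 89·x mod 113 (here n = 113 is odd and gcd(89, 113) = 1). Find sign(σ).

-1

Start at x=57: 57 → 101 → 62 → 94 → 4 → 17 → 44 → … (one orbit).
Decompose π into cycles: lengths [112, 1] (2 cycles, including the fixed point 0).
113 − 2 = 111 transpositions; sign(π) = (−1)^111 = -1.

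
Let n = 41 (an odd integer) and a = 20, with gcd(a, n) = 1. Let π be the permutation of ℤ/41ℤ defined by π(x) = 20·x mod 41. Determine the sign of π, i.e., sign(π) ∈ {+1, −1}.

Orbit of 10 under x↦20x: [10, 36, 23, 9, 16, 33, 4]… (length divides ord_41(20)).
π_20 has 3 disjoint cycles with lengths [20, 20, 1] on {0,…,40}.
41 − 3 = 38 transpositions; sign(π) = (−1)^38 = +1.

+1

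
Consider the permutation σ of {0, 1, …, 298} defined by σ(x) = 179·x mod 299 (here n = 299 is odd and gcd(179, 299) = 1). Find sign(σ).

+1

Trace 173: π^k(173) = [173, 170, 231, 87, 25, 289, 4] for k=0..6.
Cycle type of π: 66×4 + 11×2 + 6×2 + 1; total 9 cycles.
Σ(ℓ_i−1) = 299−9 = 290; sign = (−1)^290 = +1.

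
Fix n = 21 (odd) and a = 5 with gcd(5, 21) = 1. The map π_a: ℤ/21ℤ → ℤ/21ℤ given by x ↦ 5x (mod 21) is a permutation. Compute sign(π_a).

+1

Orbit of 1 under x↦5x: [1, 5, 4, 20, 16, 17]… (length divides ord_21(5)).
The orbit structure of x ↦ 5x mod 21: 5 orbits of sizes [6, 6, 6, 2, 1].
sign(π) = (−1)^{n − #cycles} = (−1)^{21−5} = (−1)^16 = +1.
The Jacobi symbol (5|21) = +1 (Zolotarev) agrees.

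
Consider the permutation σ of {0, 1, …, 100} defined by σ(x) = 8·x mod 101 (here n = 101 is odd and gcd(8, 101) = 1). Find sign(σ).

Orbit of 1 under x↦8x: [1, 8, 64, 7, 56, 44, 49]… (length divides ord_101(8)).
Cycle lengths of π_8 on ℤ/101ℤ: [100, 1]; 2 cycles in total.
2 cycles on 101: each ℓ→(−1)^(ℓ−1), product (−1)^99 = -1.
Via Zolotarev, sign(π_{8}) = (8|101) = -1.

-1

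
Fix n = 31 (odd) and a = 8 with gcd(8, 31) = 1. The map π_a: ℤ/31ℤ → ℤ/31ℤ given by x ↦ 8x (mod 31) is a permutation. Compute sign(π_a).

+1

Orbit of 2 under x↦8x: [2, 16, 4, 1, 8]… (length divides ord_31(8)).
Cycle type of π: 5×6 + 1; total 7 cycles.
Σ(ℓ_i−1) = 31−7 = 24; sign = (−1)^24 = +1.
Via Zolotarev, sign(π_{8}) = (8|31) = +1.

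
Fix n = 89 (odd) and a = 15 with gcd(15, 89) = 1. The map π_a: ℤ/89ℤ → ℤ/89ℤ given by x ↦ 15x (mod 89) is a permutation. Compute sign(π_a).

-1

Orbit of 82 under x↦15x: [82, 73, 27, 49, 23, 78, 13]… (length divides ord_89(15)).
Decompose π into cycles: lengths [88, 1] (2 cycles, including the fixed point 0).
sign(π) = (−1)^{n − #cycles} = (−1)^{89−2} = (−1)^87 = -1.
Check: (15/89) = -1 by Zolotarev.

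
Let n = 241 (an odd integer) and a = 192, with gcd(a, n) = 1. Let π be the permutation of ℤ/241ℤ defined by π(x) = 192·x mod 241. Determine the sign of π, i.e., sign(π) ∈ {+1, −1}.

+1

Start at x=47: 47 → 107 → 59 → 1 → 192 → 232 → 200 → … (one orbit).
3 cycles of lengths [120, 120, 1].
Σ(ℓ_i−1) = 241−3 = 238; sign = (−1)^238 = +1.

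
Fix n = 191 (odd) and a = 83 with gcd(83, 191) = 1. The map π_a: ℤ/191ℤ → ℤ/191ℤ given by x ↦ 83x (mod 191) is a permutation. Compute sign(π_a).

Orbit of 56 under x↦83x: [56, 64, 155, 68, 105, 120, 28]… (length divides ord_191(83)).
Cycle lengths of π_83 on ℤ/191ℤ: [190, 1]; 2 cycles in total.
n − c = 191 − 2 = 189; sign = (−1)^189 = -1.

-1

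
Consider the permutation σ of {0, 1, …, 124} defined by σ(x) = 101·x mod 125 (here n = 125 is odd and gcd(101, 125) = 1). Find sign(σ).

+1

Trace 26: π^k(26) = [26, 1, 101, 76, 51] for k=0..4.
The orbit structure of x ↦ 101x mod 125: 45 orbits of sizes [5, 5, 5, 5, 5, 5, 5, 5, 5, 5, 5, 5, 5, 5, 5, 5, 5, 5, 5, 5, 1, 1, 1, 1, 1, 1, 1, 1, 1, 1, 1, 1, 1, 1, 1, 1, 1, 1, 1, 1, 1, 1, 1, 1, 1].
sign(π) = (−1)^{n − #cycles} = (−1)^{125−45} = (−1)^80 = +1.
Check: (101/125) = +1 by Zolotarev.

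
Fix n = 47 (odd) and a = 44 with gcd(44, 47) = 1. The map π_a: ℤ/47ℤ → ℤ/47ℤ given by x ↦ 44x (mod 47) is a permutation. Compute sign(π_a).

Start at x=33: 33 → 42 → 15 → 2 → 41 → 18 → 40 → … (one orbit).
π_44 has 2 disjoint cycles with lengths [46, 1] on {0,…,46}.
47 − 2 = 45 transpositions; sign(π) = (−1)^45 = -1.
The Jacobi symbol (44|47) = -1 (Zolotarev) agrees.

-1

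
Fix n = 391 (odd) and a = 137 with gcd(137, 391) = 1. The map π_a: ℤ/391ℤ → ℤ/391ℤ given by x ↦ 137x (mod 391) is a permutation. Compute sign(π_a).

Start at x=1: 1 → 137 → 1 (one orbit).
Cycle lengths of π_137 on ℤ/391ℤ: [2, 2, 2, 2, 2, 2, 2, 2, 2, 2, 2, 2, 2, 2, 2, 2, 2, 2, 2, 2, 2, 2, 2, 2, 2, 2, 2, 2, 2, 2, 2, 2, 2, 2, 2, 2, 2, 2, 2, 2, 2, 2, 2, 2, 2, 2, 2, 2, 2, 2, 2, 2, 2, 2, 2, 2, 2, 2, 2, 2, 2, 2, 2, 2, 2, 2, 2, 2, 2, 2, 2, 2, 2, 2, 2, 2, 2, 2, 2, 2, 2, 2, 2, 2, 2, 2, 2, 2, 2, 2, 2, 2, 2, 2, 2, 2, 2, 2, 2, 2, 2, 2, 2, 2, 2, 2, 2, 2, 2, 2, 2, 2, 2, 2, 2, 2, 2, 2, 2, 2, 2, 2, 2, 2, 2, 2, 2, 2, 2, 2, 2, 2, 2, 2, 2, 2, 2, 2, 2, 2, 2, 2, 2, 2, 2, 2, 2, 2, 2, 2, 2, 2, 2, 2, 2, 2, 2, 2, 2, 2, 2, 2, 2, 2, 2, 2, 2, 2, 2, 2, 2, 2, 2, 2, 2, 2, 2, 2, 2, 2, 2, 2, 2, 2, 2, 2, 2, 1, 1, 1, 1, 1, 1, 1, 1, 1, 1, 1, 1, 1, 1, 1, 1, 1]; 204 cycles in total.
391 − 204 = 187 transpositions; sign(π) = (−1)^187 = -1.
Via Zolotarev, sign(π_{137}) = (137|391) = -1.

-1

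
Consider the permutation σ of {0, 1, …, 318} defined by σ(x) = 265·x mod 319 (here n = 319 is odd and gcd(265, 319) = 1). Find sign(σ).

Start at x=78: 78 → 254 → 1 → 265 → 45 → 122 → 111 → … (one orbit).
33 cycles of lengths [14, 14, 14, 14, 14, 14, 14, 14, 14, 14, 14, 14, 14, 14, 14, 14, 14, 14, 14, 14, 14, 14, 1, 1, 1, 1, 1, 1, 1, 1, 1, 1, 1].
With 33 cycles on 319 points, sign = (−1)^{319−33} = +1.
Via Zolotarev, sign(π_{265}) = (265|319) = +1.

+1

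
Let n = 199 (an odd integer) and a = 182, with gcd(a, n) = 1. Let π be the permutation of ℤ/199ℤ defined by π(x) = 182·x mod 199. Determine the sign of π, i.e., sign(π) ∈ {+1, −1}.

Trace 182: π^k(182) = [182, 90, 62, 140, 8, 63, 123] for k=0..6.
7 cycles of lengths [33, 33, 33, 33, 33, 33, 1].
Σ(ℓ_i−1) = 199−7 = 192; sign = (−1)^192 = +1.
Via Zolotarev, sign(π_{182}) = (182|199) = +1.

+1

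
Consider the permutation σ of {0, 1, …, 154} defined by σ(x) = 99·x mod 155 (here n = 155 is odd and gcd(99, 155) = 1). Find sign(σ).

-1

Start at x=99: 99 → 36 → 154 → 56 → 119 → 1 → 99 (one orbit).
Cycle type of π: 6×25 + 2×2 + 1; total 28 cycles.
155 − 28 = 127 transpositions; sign(π) = (−1)^127 = -1.
The Jacobi symbol (99|155) = -1 (Zolotarev) agrees.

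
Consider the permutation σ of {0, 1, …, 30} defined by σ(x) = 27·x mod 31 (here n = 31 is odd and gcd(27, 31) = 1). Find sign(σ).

Orbit of 27 under x↦27x: [27, 16, 29, 8, 30, 4, 15]… (length divides ord_31(27)).
The orbit structure of x ↦ 27x mod 31: 4 orbits of sizes [10, 10, 10, 1].
31 − 4 = 27 transpositions; sign(π) = (−1)^27 = -1.
Zolotarev: (27|31) = -1, matching the cycle-count sign.

-1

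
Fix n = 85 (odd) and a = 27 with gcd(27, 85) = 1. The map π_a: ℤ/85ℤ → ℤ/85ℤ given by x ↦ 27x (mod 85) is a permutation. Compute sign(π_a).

+1

Orbit of 27 under x↦27x: [27, 49, 48, 21, 57, 9, 73]… (length divides ord_85(27)).
π_27 has 7 disjoint cycles with lengths [16, 16, 16, 16, 16, 4, 1] on {0,…,84}.
85 − 7 = 78 transpositions; sign(π) = (−1)^78 = +1.
Zolotarev: (27|85) = +1, matching the cycle-count sign.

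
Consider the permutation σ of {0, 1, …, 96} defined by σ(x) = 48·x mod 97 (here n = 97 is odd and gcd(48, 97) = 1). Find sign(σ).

Orbit of 75 under x↦48x: [75, 11, 43, 27, 35, 31, 33]… (length divides ord_97(48)).
π_48 has 3 disjoint cycles with lengths [48, 48, 1] on {0,…,96}.
n − c = 97 − 3 = 94; sign = (−1)^94 = +1.
The Jacobi symbol (48|97) = +1 (Zolotarev) agrees.

+1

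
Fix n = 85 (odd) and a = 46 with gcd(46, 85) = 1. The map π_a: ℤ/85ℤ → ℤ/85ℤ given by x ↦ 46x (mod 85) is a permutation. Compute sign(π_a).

-1

Trace 56: π^k(56) = [56, 26, 6, 21, 31, 66, 61] for k=0..6.
Decompose π into cycles: lengths [16, 16, 16, 16, 16, 1, 1, 1, 1, 1] (10 cycles, including the fixed point 0).
10 cycles on 85: each ℓ→(−1)^(ℓ−1), product (−1)^75 = -1.
(46|85)_J = -1 (Zolotarev's lemma cross-check).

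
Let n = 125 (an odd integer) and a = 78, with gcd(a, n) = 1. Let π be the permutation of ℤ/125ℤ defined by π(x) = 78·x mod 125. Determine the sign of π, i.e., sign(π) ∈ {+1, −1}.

-1

Trace 12: π^k(12) = [12, 61, 8, 124, 47, 41, 73] for k=0..6.
Cycle lengths of π_78 on ℤ/125ℤ: [100, 20, 4, 1]; 4 cycles in total.
sign(π) = (−1)^{n − #cycles} = (−1)^{125−4} = (−1)^121 = -1.
Check: (78/125) = -1 by Zolotarev.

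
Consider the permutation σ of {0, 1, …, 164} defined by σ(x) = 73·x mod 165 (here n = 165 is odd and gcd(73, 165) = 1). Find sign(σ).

Orbit of 4 under x↦73x: [4, 127, 31, 118, 34, 7, 16]… (length divides ord_165(73)).
15 cycles of lengths [20, 20, 20, 20, 20, 20, 10, 10, 10, 4, 4, 4, 1, 1, 1].
Σ(ℓ_i−1) = 165−15 = 150; sign = (−1)^150 = +1.
Zolotarev: (73|165) = +1, matching the cycle-count sign.

+1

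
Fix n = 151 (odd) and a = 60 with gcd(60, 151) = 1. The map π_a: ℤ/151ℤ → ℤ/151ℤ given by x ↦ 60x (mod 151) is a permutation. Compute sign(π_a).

Orbit of 148 under x↦60x: [148, 122, 72, 92, 84, 57, 98]… (length divides ord_151(60)).
4 cycles of lengths [50, 50, 50, 1].
With 4 cycles on 151 points, sign = (−1)^{151−4} = -1.
The Jacobi symbol (60|151) = -1 (Zolotarev) agrees.

-1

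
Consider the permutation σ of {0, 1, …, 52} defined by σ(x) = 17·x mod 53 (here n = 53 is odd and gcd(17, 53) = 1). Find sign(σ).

+1

Orbit of 37 under x↦17x: [37, 46, 40, 44, 6, 49, 38]… (length divides ord_53(17)).
The orbit structure of x ↦ 17x mod 53: 3 orbits of sizes [26, 26, 1].
With 3 cycles on 53 points, sign = (−1)^{53−3} = +1.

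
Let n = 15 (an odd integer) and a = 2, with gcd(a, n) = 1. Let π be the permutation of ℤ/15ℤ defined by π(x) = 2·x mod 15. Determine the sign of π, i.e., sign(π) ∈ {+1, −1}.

+1

Trace 4: π^k(4) = [4, 8, 1, 2] for k=0..3.
Cycle lengths of π_2 on ℤ/15ℤ: [4, 4, 4, 2, 1]; 5 cycles in total.
sign(π) = (−1)^{n − #cycles} = (−1)^{15−5} = (−1)^10 = +1.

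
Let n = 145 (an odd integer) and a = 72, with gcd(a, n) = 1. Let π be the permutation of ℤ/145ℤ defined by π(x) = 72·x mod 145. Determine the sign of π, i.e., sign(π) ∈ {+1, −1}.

+1

Trace 144: π^k(144) = [144, 73, 36, 127, 9, 68, 111] for k=0..6.
The orbit structure of x ↦ 72x mod 145: 7 orbits of sizes [28, 28, 28, 28, 28, 4, 1].
145 − 7 = 138 transpositions; sign(π) = (−1)^138 = +1.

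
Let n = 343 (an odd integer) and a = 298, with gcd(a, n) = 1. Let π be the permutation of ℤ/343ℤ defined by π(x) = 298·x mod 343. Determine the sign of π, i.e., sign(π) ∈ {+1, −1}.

+1

Orbit of 284 under x↦298x: [284, 254, 232, 193, 233, 148, 200]… (length divides ord_343(298)).
Decompose π into cycles: lengths [147, 147, 21, 21, 3, 3, 1] (7 cycles, including the fixed point 0).
With 7 cycles on 343 points, sign = (−1)^{343−7} = +1.
(298|343)_J = +1 (Zolotarev's lemma cross-check).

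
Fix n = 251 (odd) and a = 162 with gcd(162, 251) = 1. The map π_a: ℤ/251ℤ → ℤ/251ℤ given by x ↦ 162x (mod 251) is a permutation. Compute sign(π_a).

-1

Orbit of 166 under x↦162x: [166, 35, 148, 131, 138, 17, 244]… (length divides ord_251(162)).
π_162 has 2 disjoint cycles with lengths [250, 1] on {0,…,250}.
sign(π) = (−1)^{n − #cycles} = (−1)^{251−2} = (−1)^249 = -1.
The Jacobi symbol (162|251) = -1 (Zolotarev) agrees.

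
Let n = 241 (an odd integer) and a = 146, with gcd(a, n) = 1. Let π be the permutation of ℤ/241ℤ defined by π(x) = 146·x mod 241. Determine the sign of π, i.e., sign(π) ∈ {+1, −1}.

-1

Start at x=57: 57 → 128 → 131 → 87 → 170 → 238 → 44 → … (one orbit).
The orbit structure of x ↦ 146x mod 241: 2 orbits of sizes [240, 1].
241 − 2 = 239 transpositions; sign(π) = (−1)^239 = -1.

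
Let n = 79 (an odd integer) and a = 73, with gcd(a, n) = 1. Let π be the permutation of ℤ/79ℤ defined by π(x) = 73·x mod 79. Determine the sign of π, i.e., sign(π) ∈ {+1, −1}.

+1

Trace 49: π^k(49) = [49, 22, 26, 2, 67, 72, 42] for k=0..6.
3 cycles of lengths [39, 39, 1].
79 − 3 = 76 transpositions; sign(π) = (−1)^76 = +1.
The Jacobi symbol (73|79) = +1 (Zolotarev) agrees.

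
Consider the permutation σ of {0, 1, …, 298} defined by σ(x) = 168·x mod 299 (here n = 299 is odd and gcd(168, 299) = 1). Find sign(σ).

-1

Orbit of 38 under x↦168x: [38, 105, 298, 131, 181, 209, 129]… (length divides ord_299(168)).
20 cycles of lengths [22, 22, 22, 22, 22, 22, 22, 22, 22, 22, 22, 22, 22, 2, 2, 2, 2, 2, 2, 1].
sign(π) = (−1)^{n − #cycles} = (−1)^{299−20} = (−1)^279 = -1.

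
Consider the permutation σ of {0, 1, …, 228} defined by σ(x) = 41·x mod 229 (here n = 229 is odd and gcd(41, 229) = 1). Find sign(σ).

-1

Trace 106: π^k(106) = [106, 224, 24, 68, 40, 37, 143] for k=0..6.
2 cycles of lengths [228, 1].
With 2 cycles on 229 points, sign = (−1)^{229−2} = -1.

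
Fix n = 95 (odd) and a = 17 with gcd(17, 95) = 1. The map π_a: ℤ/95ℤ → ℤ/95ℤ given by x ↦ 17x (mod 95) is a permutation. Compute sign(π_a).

-1

Trace 68: π^k(68) = [68, 16, 82, 64, 43, 66, 77] for k=0..6.
The orbit structure of x ↦ 17x mod 95: 6 orbits of sizes [36, 36, 9, 9, 4, 1].
With 6 cycles on 95 points, sign = (−1)^{95−6} = -1.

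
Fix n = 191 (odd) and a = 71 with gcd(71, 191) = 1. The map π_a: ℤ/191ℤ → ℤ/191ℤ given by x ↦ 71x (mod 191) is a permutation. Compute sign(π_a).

-1

Orbit of 190 under x↦71x: [190, 120, 116, 23, 105, 6, 44]… (length divides ord_191(71)).
Cycle lengths of π_71 on ℤ/191ℤ: [190, 1]; 2 cycles in total.
2 cycles on 191: each ℓ→(−1)^(ℓ−1), product (−1)^189 = -1.
Zolotarev: (71|191) = -1, matching the cycle-count sign.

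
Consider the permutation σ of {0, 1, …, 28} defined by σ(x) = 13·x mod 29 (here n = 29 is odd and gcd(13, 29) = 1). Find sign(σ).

+1

Orbit of 28 under x↦13x: [28, 16, 5, 7, 4, 23, 9]… (length divides ord_29(13)).
Cycle lengths of π_13 on ℤ/29ℤ: [14, 14, 1]; 3 cycles in total.
3 cycles on 29: each ℓ→(−1)^(ℓ−1), product (−1)^26 = +1.
Zolotarev: (13|29) = +1, matching the cycle-count sign.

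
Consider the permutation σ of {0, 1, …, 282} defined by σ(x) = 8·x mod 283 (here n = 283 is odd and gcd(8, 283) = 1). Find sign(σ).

Trace 86: π^k(86) = [86, 122, 127, 167, 204, 217, 38] for k=0..6.
4 cycles of lengths [94, 94, 94, 1].
283 − 4 = 279 transpositions; sign(π) = (−1)^279 = -1.

-1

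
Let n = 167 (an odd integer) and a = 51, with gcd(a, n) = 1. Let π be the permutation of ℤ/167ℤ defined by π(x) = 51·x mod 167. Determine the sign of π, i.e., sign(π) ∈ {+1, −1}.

-1

Trace 52: π^k(52) = [52, 147, 149, 84, 109, 48, 110] for k=0..6.
Cycle lengths of π_51 on ℤ/167ℤ: [166, 1]; 2 cycles in total.
With 2 cycles on 167 points, sign = (−1)^{167−2} = -1.
The Jacobi symbol (51|167) = -1 (Zolotarev) agrees.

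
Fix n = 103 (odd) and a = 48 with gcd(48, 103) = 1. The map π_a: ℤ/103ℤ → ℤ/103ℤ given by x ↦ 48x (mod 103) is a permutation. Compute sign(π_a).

Orbit of 58 under x↦48x: [58, 3, 41, 11, 13, 6, 82]… (length divides ord_103(48)).
Cycle type of π: 102 + 1; total 2 cycles.
2 cycles on 103: each ℓ→(−1)^(ℓ−1), product (−1)^101 = -1.

-1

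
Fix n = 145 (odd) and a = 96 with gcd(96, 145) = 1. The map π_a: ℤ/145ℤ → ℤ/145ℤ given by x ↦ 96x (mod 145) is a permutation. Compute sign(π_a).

+1

Start at x=96: 96 → 81 → 91 → 36 → 121 → 16 → 86 → … (one orbit).
15 cycles of lengths [14, 14, 14, 14, 14, 14, 14, 14, 14, 14, 1, 1, 1, 1, 1].
sign(π) = (−1)^{n − #cycles} = (−1)^{145−15} = (−1)^130 = +1.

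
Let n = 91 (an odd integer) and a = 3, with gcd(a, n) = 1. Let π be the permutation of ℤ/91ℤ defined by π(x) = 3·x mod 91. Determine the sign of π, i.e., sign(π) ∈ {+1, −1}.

Start at x=81: 81 → 61 → 1 → 3 → 9 → 27 → 81 (one orbit).
18 cycles of lengths [6, 6, 6, 6, 6, 6, 6, 6, 6, 6, 6, 6, 6, 3, 3, 3, 3, 1].
18 cycles on 91: each ℓ→(−1)^(ℓ−1), product (−1)^73 = -1.
The Jacobi symbol (3|91) = -1 (Zolotarev) agrees.

-1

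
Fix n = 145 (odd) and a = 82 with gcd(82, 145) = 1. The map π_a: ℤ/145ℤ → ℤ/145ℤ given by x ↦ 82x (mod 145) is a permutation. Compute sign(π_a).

Trace 74: π^k(74) = [74, 123, 81, 117, 24, 83, 136] for k=0..6.
The orbit structure of x ↦ 82x mod 145: 10 orbits of sizes [28, 28, 28, 28, 7, 7, 7, 7, 4, 1].
n − c = 145 − 10 = 135; sign = (−1)^135 = -1.
(82|145)_J = -1 (Zolotarev's lemma cross-check).

-1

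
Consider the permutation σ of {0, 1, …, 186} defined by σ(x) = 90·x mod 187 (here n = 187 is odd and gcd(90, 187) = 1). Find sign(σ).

Trace 90: π^k(90) = [90, 59, 74, 115, 65, 53, 95] for k=0..6.
The orbit structure of x ↦ 90x mod 187: 5 orbits of sizes [80, 80, 16, 10, 1].
5 cycles on 187: each ℓ→(−1)^(ℓ−1), product (−1)^182 = +1.
(90|187)_J = +1 (Zolotarev's lemma cross-check).

+1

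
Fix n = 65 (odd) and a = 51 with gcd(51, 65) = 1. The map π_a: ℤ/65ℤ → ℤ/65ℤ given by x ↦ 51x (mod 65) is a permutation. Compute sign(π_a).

+1

Orbit of 51 under x↦51x: [51, 1]… (length divides ord_65(51)).
The orbit structure of x ↦ 51x mod 65: 35 orbits of sizes [2, 2, 2, 2, 2, 2, 2, 2, 2, 2, 2, 2, 2, 2, 2, 2, 2, 2, 2, 2, 2, 2, 2, 2, 2, 2, 2, 2, 2, 2, 1, 1, 1, 1, 1].
65 − 35 = 30 transpositions; sign(π) = (−1)^30 = +1.
Zolotarev: (51|65) = +1, matching the cycle-count sign.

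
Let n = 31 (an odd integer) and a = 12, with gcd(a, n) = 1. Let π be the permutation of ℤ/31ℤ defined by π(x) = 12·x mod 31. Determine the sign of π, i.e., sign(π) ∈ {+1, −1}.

-1

Orbit of 7 under x↦12x: [7, 22, 16, 6, 10, 27, 14]… (length divides ord_31(12)).
Decompose π into cycles: lengths [30, 1] (2 cycles, including the fixed point 0).
31 − 2 = 29 transpositions; sign(π) = (−1)^29 = -1.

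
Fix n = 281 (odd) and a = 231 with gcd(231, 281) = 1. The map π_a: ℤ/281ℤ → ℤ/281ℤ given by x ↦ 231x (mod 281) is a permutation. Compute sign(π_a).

Orbit of 249 under x↦231x: [249, 195, 85, 246, 64, 172, 111]… (length divides ord_281(231)).
The orbit structure of x ↦ 231x mod 281: 5 orbits of sizes [70, 70, 70, 70, 1].
n − c = 281 − 5 = 276; sign = (−1)^276 = +1.
(231|281)_J = +1 (Zolotarev's lemma cross-check).

+1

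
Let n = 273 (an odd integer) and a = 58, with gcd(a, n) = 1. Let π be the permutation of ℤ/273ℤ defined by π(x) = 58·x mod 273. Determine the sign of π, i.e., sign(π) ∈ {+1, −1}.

Orbit of 1 under x↦58x: [1, 58, 88, 190, 100, 67, 64]… (length divides ord_273(58)).
Decompose π into cycles: lengths [12, 12, 12, 12, 12, 12, 12, 12, 12, 12, 12, 12, 12, 12, 12, 12, 12, 12, 12, 12, 12, 3, 3, 3, 3, 3, 3, 1, 1, 1] (30 cycles, including the fixed point 0).
Σ(ℓ_i−1) = 273−30 = 243; sign = (−1)^243 = -1.

-1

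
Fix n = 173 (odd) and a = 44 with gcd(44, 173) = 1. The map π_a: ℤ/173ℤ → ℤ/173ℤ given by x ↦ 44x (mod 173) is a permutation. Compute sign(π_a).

Trace 87: π^k(87) = [87, 22, 103, 34, 112, 84, 63] for k=0..6.
Cycle type of π: 172 + 1; total 2 cycles.
With 2 cycles on 173 points, sign = (−1)^{173−2} = -1.

-1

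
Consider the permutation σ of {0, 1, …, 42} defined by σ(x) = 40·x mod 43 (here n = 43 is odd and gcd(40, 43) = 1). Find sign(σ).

+1

Orbit of 25 under x↦40x: [25, 11, 10, 13, 4, 31, 36]… (length divides ord_43(40)).
3 cycles of lengths [21, 21, 1].
43 − 3 = 40 transpositions; sign(π) = (−1)^40 = +1.
(40|43)_J = +1 (Zolotarev's lemma cross-check).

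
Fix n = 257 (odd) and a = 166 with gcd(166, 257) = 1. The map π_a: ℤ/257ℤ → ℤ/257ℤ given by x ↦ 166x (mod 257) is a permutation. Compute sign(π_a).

-1

Trace 116: π^k(116) = [116, 238, 187, 202, 122, 206, 15] for k=0..6.
Decompose π into cycles: lengths [256, 1] (2 cycles, including the fixed point 0).
sign(π) = (−1)^{n − #cycles} = (−1)^{257−2} = (−1)^255 = -1.
Zolotarev: (166|257) = -1, matching the cycle-count sign.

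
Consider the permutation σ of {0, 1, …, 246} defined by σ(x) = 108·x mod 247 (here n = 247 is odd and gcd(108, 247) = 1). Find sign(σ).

-1

Start at x=81: 81 → 103 → 9 → 231 → 1 → 108 → 55 → … (one orbit).
16 cycles of lengths [18, 18, 18, 18, 18, 18, 18, 18, 18, 18, 18, 18, 18, 6, 6, 1].
16 cycles on 247: each ℓ→(−1)^(ℓ−1), product (−1)^231 = -1.
Zolotarev: (108|247) = -1, matching the cycle-count sign.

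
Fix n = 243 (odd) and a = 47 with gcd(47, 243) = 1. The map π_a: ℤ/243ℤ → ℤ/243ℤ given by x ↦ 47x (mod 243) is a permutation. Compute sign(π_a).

Start at x=58: 58 → 53 → 61 → 194 → 127 → 137 → 121 → … (one orbit).
π_47 has 6 disjoint cycles with lengths [162, 54, 18, 6, 2, 1] on {0,…,242}.
n − c = 243 − 6 = 237; sign = (−1)^237 = -1.

-1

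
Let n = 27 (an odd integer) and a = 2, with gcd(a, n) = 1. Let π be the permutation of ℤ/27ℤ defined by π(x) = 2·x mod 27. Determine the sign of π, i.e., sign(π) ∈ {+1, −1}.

-1

Trace 13: π^k(13) = [13, 26, 25, 23, 19, 11, 22] for k=0..6.
Cycle lengths of π_2 on ℤ/27ℤ: [18, 6, 2, 1]; 4 cycles in total.
Σ(ℓ_i−1) = 27−4 = 23; sign = (−1)^23 = -1.
Check: (2/27) = -1 by Zolotarev.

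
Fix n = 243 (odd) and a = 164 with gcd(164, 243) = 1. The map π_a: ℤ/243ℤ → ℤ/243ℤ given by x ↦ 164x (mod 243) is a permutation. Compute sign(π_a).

Start at x=146: 146 → 130 → 179 → 196 → 68 → 217 → 110 → … (one orbit).
π_164 has 6 disjoint cycles with lengths [162, 54, 18, 6, 2, 1] on {0,…,242}.
243 − 6 = 237 transpositions; sign(π) = (−1)^237 = -1.
(164|243)_J = -1 (Zolotarev's lemma cross-check).

-1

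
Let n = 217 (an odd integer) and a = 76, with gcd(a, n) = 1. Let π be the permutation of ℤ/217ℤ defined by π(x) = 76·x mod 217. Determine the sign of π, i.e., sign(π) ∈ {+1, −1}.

Start at x=202: 202 → 162 → 160 → 8 → 174 → 204 → 97 → … (one orbit).
The orbit structure of x ↦ 76x mod 217: 12 orbits of sizes [30, 30, 30, 30, 30, 30, 15, 15, 2, 2, 2, 1].
Σ(ℓ_i−1) = 217−12 = 205; sign = (−1)^205 = -1.

-1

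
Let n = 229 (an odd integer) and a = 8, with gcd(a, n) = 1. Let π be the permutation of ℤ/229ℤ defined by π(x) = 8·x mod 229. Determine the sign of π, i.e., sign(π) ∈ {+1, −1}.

Trace 185: π^k(185) = [185, 106, 161, 143, 228, 221, 165] for k=0..6.
Cycle lengths of π_8 on ℤ/229ℤ: [76, 76, 76, 1]; 4 cycles in total.
n − c = 229 − 4 = 225; sign = (−1)^225 = -1.
(8|229)_J = -1 (Zolotarev's lemma cross-check).

-1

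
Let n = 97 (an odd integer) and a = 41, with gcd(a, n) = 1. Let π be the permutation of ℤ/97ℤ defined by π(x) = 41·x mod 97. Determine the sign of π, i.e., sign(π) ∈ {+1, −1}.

Start at x=22: 22 → 29 → 25 → 55 → 24 → 14 → 89 → … (one orbit).
The orbit structure of x ↦ 41x mod 97: 2 orbits of sizes [96, 1].
n − c = 97 − 2 = 95; sign = (−1)^95 = -1.

-1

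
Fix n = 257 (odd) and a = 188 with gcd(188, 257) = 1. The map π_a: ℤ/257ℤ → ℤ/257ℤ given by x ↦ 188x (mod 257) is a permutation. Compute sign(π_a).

Trace 100: π^k(100) = [100, 39, 136, 125, 113, 170, 92] for k=0..6.
π_188 has 2 disjoint cycles with lengths [256, 1] on {0,…,256}.
With 2 cycles on 257 points, sign = (−1)^{257−2} = -1.
Zolotarev: (188|257) = -1, matching the cycle-count sign.

-1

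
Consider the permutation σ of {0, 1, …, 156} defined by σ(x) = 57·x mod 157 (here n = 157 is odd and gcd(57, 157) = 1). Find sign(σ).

Start at x=144: 144 → 44 → 153 → 86 → 35 → 111 → 47 → … (one orbit).
The orbit structure of x ↦ 57x mod 157: 3 orbits of sizes [78, 78, 1].
3 cycles on 157: each ℓ→(−1)^(ℓ−1), product (−1)^154 = +1.
(57|157)_J = +1 (Zolotarev's lemma cross-check).

+1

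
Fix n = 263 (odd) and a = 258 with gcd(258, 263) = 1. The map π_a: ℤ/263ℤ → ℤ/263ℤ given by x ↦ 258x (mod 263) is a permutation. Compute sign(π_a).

+1

Trace 196: π^k(196) = [196, 72, 166, 222, 205, 27, 128] for k=0..6.
The orbit structure of x ↦ 258x mod 263: 3 orbits of sizes [131, 131, 1].
With 3 cycles on 263 points, sign = (−1)^{263−3} = +1.
The Jacobi symbol (258|263) = +1 (Zolotarev) agrees.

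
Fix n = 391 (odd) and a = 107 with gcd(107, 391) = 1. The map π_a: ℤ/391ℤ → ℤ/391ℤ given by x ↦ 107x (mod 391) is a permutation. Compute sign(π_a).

+1

Trace 214: π^k(214) = [214, 220, 80, 349, 198, 72, 275] for k=0..6.
π_107 has 5 disjoint cycles with lengths [176, 176, 22, 16, 1] on {0,…,390}.
With 5 cycles on 391 points, sign = (−1)^{391−5} = +1.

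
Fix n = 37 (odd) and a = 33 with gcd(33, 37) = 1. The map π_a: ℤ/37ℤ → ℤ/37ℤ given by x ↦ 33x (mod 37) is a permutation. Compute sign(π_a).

Trace 9: π^k(9) = [9, 1, 33, 16, 10, 34, 12] for k=0..6.
The orbit structure of x ↦ 33x mod 37: 5 orbits of sizes [9, 9, 9, 9, 1].
5 cycles on 37: each ℓ→(−1)^(ℓ−1), product (−1)^32 = +1.

+1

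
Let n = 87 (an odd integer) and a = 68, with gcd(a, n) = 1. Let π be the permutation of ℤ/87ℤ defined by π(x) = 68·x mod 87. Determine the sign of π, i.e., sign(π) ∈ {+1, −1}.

+1

Orbit of 44 under x↦68x: [44, 34, 50, 7, 41, 4, 11]… (length divides ord_87(68)).
Cycle lengths of π_68 on ℤ/87ℤ: [28, 28, 28, 2, 1]; 5 cycles in total.
5 cycles on 87: each ℓ→(−1)^(ℓ−1), product (−1)^82 = +1.
Via Zolotarev, sign(π_{68}) = (68|87) = +1.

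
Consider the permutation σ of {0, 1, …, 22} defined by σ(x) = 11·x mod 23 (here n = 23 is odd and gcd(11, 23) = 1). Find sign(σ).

Start at x=10: 10 → 18 → 14 → 16 → 15 → 4 → 21 → … (one orbit).
π_11 has 2 disjoint cycles with lengths [22, 1] on {0,…,22}.
With 2 cycles on 23 points, sign = (−1)^{23−2} = -1.
Zolotarev: (11|23) = -1, matching the cycle-count sign.

-1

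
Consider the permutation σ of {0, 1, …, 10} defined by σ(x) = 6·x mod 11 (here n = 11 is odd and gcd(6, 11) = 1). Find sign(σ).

Start at x=8: 8 → 4 → 2 → 1 → 6 → 3 → 7 → … (one orbit).
Cycle lengths of π_6 on ℤ/11ℤ: [10, 1]; 2 cycles in total.
Σ(ℓ_i−1) = 11−2 = 9; sign = (−1)^9 = -1.

-1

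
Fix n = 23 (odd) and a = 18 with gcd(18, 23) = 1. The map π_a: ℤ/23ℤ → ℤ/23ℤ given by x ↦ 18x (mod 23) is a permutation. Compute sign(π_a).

+1

Trace 18: π^k(18) = [18, 2, 13, 4, 3, 8, 6] for k=0..6.
π_18 has 3 disjoint cycles with lengths [11, 11, 1] on {0,…,22}.
3 cycles on 23: each ℓ→(−1)^(ℓ−1), product (−1)^20 = +1.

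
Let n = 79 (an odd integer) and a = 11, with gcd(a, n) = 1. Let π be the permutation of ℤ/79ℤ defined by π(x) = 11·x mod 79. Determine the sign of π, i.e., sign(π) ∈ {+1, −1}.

+1

Orbit of 2 under x↦11x: [2, 22, 5, 55, 52, 19, 51]… (length divides ord_79(11)).
π_11 has 3 disjoint cycles with lengths [39, 39, 1] on {0,…,78}.
n − c = 79 − 3 = 76; sign = (−1)^76 = +1.
Check: (11/79) = +1 by Zolotarev.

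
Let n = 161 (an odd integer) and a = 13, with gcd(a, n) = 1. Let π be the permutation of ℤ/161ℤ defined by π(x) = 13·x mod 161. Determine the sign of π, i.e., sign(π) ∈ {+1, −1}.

-1

Orbit of 48 under x↦13x: [48, 141, 62, 1, 13, 8, 104]… (length divides ord_161(13)).
Cycle type of π: 22×6 + 11×2 + 2×3 + 1; total 12 cycles.
Σ(ℓ_i−1) = 161−12 = 149; sign = (−1)^149 = -1.
Zolotarev: (13|161) = -1, matching the cycle-count sign.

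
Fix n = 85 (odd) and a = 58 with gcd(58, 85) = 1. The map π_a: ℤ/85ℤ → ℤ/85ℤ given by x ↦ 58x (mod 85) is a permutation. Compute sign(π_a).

Start at x=59: 59 → 22 → 1 → 58 → 49 → 37 → 21 → … (one orbit).
Cycle type of π: 16×5 + 4 + 1; total 7 cycles.
Σ(ℓ_i−1) = 85−7 = 78; sign = (−1)^78 = +1.
Zolotarev: (58|85) = +1, matching the cycle-count sign.

+1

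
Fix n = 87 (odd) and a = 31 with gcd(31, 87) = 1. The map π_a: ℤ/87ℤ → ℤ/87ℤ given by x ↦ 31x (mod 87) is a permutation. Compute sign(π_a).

-1

Trace 55: π^k(55) = [55, 52, 46, 34, 10, 49, 40] for k=0..6.
π_31 has 6 disjoint cycles with lengths [28, 28, 28, 1, 1, 1] on {0,…,86}.
With 6 cycles on 87 points, sign = (−1)^{87−6} = -1.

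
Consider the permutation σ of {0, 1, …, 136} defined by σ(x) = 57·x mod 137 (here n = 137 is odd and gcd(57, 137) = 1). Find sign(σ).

Start at x=81: 81 → 96 → 129 → 92 → 38 → 111 → 25 → … (one orbit).
The orbit structure of x ↦ 57x mod 137: 2 orbits of sizes [136, 1].
n − c = 137 − 2 = 135; sign = (−1)^135 = -1.
Via Zolotarev, sign(π_{57}) = (57|137) = -1.

-1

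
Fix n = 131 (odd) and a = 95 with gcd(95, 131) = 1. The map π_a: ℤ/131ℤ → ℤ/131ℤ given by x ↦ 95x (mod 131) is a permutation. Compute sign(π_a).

Orbit of 28 under x↦95x: [28, 40, 1, 95, 117, 111, 65]… (length divides ord_131(95)).
The orbit structure of x ↦ 95x mod 131: 2 orbits of sizes [130, 1].
131 − 2 = 129 transpositions; sign(π) = (−1)^129 = -1.
The Jacobi symbol (95|131) = -1 (Zolotarev) agrees.

-1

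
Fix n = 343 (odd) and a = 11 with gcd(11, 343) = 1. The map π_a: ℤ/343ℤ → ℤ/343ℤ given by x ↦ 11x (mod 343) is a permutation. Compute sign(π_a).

+1

Orbit of 331 under x↦11x: [331, 211, 263, 149, 267, 193, 65]… (length divides ord_343(11)).
Cycle type of π: 147×2 + 21×2 + 3×2 + 1; total 7 cycles.
sign(π) = (−1)^{n − #cycles} = (−1)^{343−7} = (−1)^336 = +1.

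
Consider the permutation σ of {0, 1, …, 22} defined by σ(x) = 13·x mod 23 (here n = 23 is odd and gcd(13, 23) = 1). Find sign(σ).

+1

Orbit of 9 under x↦13x: [9, 2, 3, 16, 1, 13, 8]… (length divides ord_23(13)).
3 cycles of lengths [11, 11, 1].
3 cycles on 23: each ℓ→(−1)^(ℓ−1), product (−1)^20 = +1.
(13|23)_J = +1 (Zolotarev's lemma cross-check).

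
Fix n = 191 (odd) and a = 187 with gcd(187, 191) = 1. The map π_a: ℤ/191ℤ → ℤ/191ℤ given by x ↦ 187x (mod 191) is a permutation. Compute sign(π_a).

Orbit of 66 under x↦187x: [66, 118, 101, 169, 88, 30, 71]… (length divides ord_191(187)).
Cycle lengths of π_187 on ℤ/191ℤ: [190, 1]; 2 cycles in total.
sign(π) = (−1)^{n − #cycles} = (−1)^{191−2} = (−1)^189 = -1.
Zolotarev: (187|191) = -1, matching the cycle-count sign.

-1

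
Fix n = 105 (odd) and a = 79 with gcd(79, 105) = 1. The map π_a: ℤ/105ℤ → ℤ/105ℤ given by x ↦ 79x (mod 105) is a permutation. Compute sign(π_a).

Trace 16: π^k(16) = [16, 4, 1, 79, 46, 64] for k=0..5.
Cycle type of π: 6×12 + 3×6 + 2×6 + 1×3; total 27 cycles.
With 27 cycles on 105 points, sign = (−1)^{105−27} = +1.

+1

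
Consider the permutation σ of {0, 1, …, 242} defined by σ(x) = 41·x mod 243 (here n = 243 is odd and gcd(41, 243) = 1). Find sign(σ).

-1

Start at x=86: 86 → 124 → 224 → 193 → 137 → 28 → 176 → … (one orbit).
6 cycles of lengths [162, 54, 18, 6, 2, 1].
6 cycles on 243: each ℓ→(−1)^(ℓ−1), product (−1)^237 = -1.
The Jacobi symbol (41|243) = -1 (Zolotarev) agrees.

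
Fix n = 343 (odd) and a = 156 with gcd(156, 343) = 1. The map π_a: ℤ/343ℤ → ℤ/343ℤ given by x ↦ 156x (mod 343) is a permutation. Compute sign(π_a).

+1

Trace 169: π^k(169) = [169, 296, 214, 113, 135, 137, 106] for k=0..6.
Cycle type of π: 147×2 + 21×2 + 3×2 + 1; total 7 cycles.
n − c = 343 − 7 = 336; sign = (−1)^336 = +1.
(156|343)_J = +1 (Zolotarev's lemma cross-check).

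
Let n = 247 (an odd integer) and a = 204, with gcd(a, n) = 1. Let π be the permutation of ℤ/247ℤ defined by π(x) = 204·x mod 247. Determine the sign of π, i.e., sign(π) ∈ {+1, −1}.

-1

Start at x=29: 29 → 235 → 22 → 42 → 170 → 100 → 146 → … (one orbit).
π_204 has 18 disjoint cycles with lengths [18, 18, 18, 18, 18, 18, 18, 18, 18, 18, 18, 18, 18, 3, 3, 3, 3, 1] on {0,…,246}.
Σ(ℓ_i−1) = 247−18 = 229; sign = (−1)^229 = -1.
Zolotarev: (204|247) = -1, matching the cycle-count sign.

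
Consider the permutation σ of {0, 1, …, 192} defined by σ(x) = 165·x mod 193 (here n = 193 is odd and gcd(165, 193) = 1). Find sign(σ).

+1

Start at x=143: 143 → 49 → 172 → 9 → 134 → 108 → 64 → … (one orbit).
Cycle lengths of π_165 on ℤ/193ℤ: [48, 48, 48, 48, 1]; 5 cycles in total.
n − c = 193 − 5 = 188; sign = (−1)^188 = +1.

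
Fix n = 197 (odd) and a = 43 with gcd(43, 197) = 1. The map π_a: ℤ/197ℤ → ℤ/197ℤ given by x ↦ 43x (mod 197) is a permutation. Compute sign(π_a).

Orbit of 62 under x↦43x: [62, 105, 181, 100, 163, 114, 174]… (length divides ord_197(43)).
The orbit structure of x ↦ 43x mod 197: 3 orbits of sizes [98, 98, 1].
sign(π) = (−1)^{n − #cycles} = (−1)^{197−3} = (−1)^194 = +1.
Via Zolotarev, sign(π_{43}) = (43|197) = +1.

+1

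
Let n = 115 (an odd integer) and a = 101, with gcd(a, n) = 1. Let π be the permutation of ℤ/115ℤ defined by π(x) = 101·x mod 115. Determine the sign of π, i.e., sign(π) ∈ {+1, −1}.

+1

Start at x=31: 31 → 26 → 96 → 36 → 71 → 41 → 1 → … (one orbit).
15 cycles of lengths [11, 11, 11, 11, 11, 11, 11, 11, 11, 11, 1, 1, 1, 1, 1].
n − c = 115 − 15 = 100; sign = (−1)^100 = +1.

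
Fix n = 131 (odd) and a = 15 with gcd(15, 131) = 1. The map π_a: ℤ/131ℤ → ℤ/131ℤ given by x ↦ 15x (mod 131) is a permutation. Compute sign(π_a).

Orbit of 33 under x↦15x: [33, 102, 89, 25, 113, 123, 11]… (length divides ord_131(15)).
Decompose π into cycles: lengths [65, 65, 1] (3 cycles, including the fixed point 0).
With 3 cycles on 131 points, sign = (−1)^{131−3} = +1.
The Jacobi symbol (15|131) = +1 (Zolotarev) agrees.

+1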